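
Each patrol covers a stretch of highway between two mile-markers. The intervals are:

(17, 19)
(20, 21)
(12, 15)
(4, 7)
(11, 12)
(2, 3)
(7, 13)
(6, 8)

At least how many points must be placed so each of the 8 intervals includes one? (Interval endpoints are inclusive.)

Sort by right endpoint; whenever an interval is uncovered, place a point at its right end.
Sorted: [2,3] [4,7] [6,8] [11,12] [7,13] [12,15] [17,19] [20,21]
{[2,3]} hit by 3; {[4,7],[6,8]} hit by 7; {[11,12],[7,13],[12,15]} hit by 12; {[17,19]} hit by 19; {[20,21]} hit by 21.
Points: 3, 7, 12, 19, 21 (5 total).

5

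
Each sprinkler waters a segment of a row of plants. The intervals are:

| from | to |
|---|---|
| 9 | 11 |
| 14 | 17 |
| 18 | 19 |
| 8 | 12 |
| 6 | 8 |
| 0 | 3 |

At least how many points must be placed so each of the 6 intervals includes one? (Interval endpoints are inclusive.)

Sort by right endpoint; whenever an interval is uncovered, place a point at its right end.
By right end: [0,3]  [6,8]  [9,11]  [8,12]  [14,17]  [18,19]
[0,3] uncovered → point at 3; [6,8] uncovered → point at 8; [9,11] uncovered → point at 11; [14,17] uncovered → point at 17; [18,19] uncovered → point at 19.
Points: 3, 8, 11, 17, 19 (5 total).

5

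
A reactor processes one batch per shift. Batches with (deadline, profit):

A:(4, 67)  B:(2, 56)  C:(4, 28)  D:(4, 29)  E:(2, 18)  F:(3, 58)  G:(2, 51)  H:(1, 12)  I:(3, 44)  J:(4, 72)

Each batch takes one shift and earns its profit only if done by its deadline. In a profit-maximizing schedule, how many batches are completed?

4

Sort by profit descending; place each in the latest free slot ≤ its deadline.
By profit: J(d4,72), A(d4,67), F(d3,58), B(d2,56), G(d2,51), I(d3,44), D(d4,29), C(d4,28), E(d2,18), H(d1,12)
J→slot 4; A→slot 3; F→slot 2; B→slot 1; G skipped; I skipped; D skipped; C skipped; E skipped; H skipped.
4 of 10 scheduled.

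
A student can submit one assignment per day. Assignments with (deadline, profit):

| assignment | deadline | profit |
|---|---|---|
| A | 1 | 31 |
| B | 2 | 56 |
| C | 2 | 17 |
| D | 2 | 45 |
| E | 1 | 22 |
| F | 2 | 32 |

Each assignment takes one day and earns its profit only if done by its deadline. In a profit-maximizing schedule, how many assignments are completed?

Sort by profit descending; place each in the latest free slot ≤ its deadline.
Profit order: B=56 D=45 F=32 A=31 E=22 C=17
Assign: B→slot 2, D→slot 1, F skipped, A skipped, E skipped, C skipped.
Slots: [1:D] [2:B]
2 of 6 scheduled.

2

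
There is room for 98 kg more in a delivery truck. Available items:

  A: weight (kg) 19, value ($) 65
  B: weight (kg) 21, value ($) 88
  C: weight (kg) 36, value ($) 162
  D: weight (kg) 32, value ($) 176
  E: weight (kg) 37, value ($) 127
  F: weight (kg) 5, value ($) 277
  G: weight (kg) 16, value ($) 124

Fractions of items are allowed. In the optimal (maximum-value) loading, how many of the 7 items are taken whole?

4

Sort by value per unit weight and fill in that order.
Order: F (277/5=55.40) > G (124/16=7.75) > D (176/32=5.50) > C (162/36=4.50) > B (88/21=4.19) > E (127/37=3.43) > A (65/19=3.42)
Fill: take F (5 @ 277) → take G (16 @ 124) → take D (32 @ 176) → take C (36 @ 162) → take 9/21 of B → 37.71; 98/98 used.
4 item(s) taken whole; one partial (take 9/21 of B).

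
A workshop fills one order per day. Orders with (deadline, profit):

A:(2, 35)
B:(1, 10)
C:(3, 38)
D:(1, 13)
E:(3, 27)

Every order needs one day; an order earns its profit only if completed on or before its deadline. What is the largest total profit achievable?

Sort by profit descending; place each in the latest free slot ≤ its deadline.
By profit: C(d3,38), A(d2,35), E(d3,27), D(d1,13), B(d1,10)
C→slot 3; A→slot 2; E→slot 1; D skipped; B skipped.
Profit = 27 + 35 + 38 = 100

100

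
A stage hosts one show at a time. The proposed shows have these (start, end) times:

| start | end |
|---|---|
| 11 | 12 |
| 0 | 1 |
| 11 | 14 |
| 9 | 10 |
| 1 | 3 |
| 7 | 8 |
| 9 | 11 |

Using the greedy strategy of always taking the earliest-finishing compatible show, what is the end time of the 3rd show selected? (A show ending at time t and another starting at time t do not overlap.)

Sorted by end: (0,1)  (1,3)  (7,8)  (9,10)  (9,11)  (11,12)  (11,14)
take (0,1); take (1,3); take (7,8); take (9,10); take (11,12).
Selected: (0,1) (1,3) (7,8) (9,10) (11,12)

8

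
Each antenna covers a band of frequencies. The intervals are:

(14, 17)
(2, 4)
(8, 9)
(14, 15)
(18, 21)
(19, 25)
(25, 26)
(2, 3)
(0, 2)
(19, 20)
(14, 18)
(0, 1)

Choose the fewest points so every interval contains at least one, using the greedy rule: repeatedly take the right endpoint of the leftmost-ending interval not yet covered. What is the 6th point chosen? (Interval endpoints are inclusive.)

26

Process intervals by earliest right end; each time one isn't hit yet, stab at its right endpoint.
Sorted: [0,1] [0,2] [2,3] [2,4] [8,9] [14,15] [14,17] [14,18] [19,20] [18,21] [19,25] [25,26]
{[0,1],[0,2]} hit by 1; {[2,3],[2,4]} hit by 3; {[8,9]} hit by 9; {[14,15],[14,17],[14,18]} hit by 15; {[19,20],[18,21],[19,25]} hit by 20; {[25,26]} hit by 26.
Points: 1, 3, 9, 15, 20, 26 (6 total).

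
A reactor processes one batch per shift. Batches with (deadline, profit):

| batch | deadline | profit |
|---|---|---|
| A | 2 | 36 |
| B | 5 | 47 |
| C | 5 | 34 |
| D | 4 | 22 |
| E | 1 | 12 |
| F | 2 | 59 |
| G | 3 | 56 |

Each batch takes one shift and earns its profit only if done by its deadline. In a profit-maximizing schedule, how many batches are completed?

Take jobs in profit order; each goes to the latest open slot no later than its deadline.
Profit order: F=59 G=56 B=47 A=36 C=34 D=22 E=12
Assign: F→slot 2, G→slot 3, B→slot 5, A→slot 1, C→slot 4, D skipped, E skipped.
Slots: [1:A] [2:F] [3:G] [4:C] [5:B]
5 of 7 scheduled.

5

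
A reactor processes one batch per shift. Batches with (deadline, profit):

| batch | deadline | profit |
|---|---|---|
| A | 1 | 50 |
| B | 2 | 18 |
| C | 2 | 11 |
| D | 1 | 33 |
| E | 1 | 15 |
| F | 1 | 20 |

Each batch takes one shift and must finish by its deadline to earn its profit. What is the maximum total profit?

68

Profit order: A=50 D=33 F=20 B=18 E=15 C=11
Assign: A→slot 1, D skipped, F skipped, B→slot 2, E skipped, C skipped.
Slots: [1:A] [2:B]
Profit = 50 + 18 = 68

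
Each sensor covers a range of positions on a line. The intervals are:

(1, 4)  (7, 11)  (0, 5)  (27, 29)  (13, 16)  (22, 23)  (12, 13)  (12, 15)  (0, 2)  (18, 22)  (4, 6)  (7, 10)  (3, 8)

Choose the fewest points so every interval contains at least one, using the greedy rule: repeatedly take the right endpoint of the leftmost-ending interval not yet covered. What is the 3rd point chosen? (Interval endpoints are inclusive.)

By right end: [0,2]  [1,4]  [0,5]  [4,6]  [3,8]  [7,10]  [7,11]  [12,13]  [12,15]  [13,16]  [18,22]  [22,23]  [27,29]
[0,2] uncovered → point at 2; [4,6] uncovered → point at 6; [7,10] uncovered → point at 10; [12,13] uncovered → point at 13; [18,22] uncovered → point at 22; [27,29] uncovered → point at 29.
Points: 2, 6, 10, 13, 22, 29 (6 total).

10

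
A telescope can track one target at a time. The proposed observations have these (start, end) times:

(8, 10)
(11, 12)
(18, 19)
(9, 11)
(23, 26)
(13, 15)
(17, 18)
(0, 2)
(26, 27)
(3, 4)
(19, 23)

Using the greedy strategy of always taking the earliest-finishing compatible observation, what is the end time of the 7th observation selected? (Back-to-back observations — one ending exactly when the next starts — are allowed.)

19

Greedy by earliest finish: after sorting by end time, pick each interval compatible with the last pick.
Sorted by end: (0,2)  (3,4)  (8,10)  (9,11)  (11,12)  (13,15)  (17,18)  (18,19)  (19,23)  (23,26)  (26,27)
take (0,2); take (3,4); take (8,10); take (11,12); take (13,15); take (17,18); take (18,19); take (19,23); take (23,26); take (26,27).
Selected: (0,2) (3,4) (8,10) (11,12) (13,15) (17,18) (18,19) (19,23) (23,26) (26,27)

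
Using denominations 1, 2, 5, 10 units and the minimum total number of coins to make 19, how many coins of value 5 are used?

19 = 1×10 + 1×5 + 2×2
Count of 5: 1

1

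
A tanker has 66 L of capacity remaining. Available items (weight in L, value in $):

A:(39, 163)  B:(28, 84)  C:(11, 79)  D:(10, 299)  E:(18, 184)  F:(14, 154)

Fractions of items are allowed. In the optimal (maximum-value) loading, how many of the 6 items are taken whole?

Order: D (299/10=29.90) > F (154/14=11.00) > E (184/18=10.22) > C (79/11=7.18) > A (163/39=4.18) > B (84/28=3.00)
Fill: take D (10 @ 299) → take F (14 @ 154) → take E (18 @ 184) → take C (11 @ 79) → take 13/39 of A → 54.33; 66/66 used.
4 item(s) taken whole; one partial (take 13/39 of A).

4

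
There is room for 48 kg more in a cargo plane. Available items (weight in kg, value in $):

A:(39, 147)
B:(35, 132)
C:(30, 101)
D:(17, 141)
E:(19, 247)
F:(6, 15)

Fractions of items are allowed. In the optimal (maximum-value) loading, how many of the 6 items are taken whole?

Order: E (247/19=13.00) > D (141/17=8.29) > B (132/35=3.77) > A (147/39=3.77) > C (101/30=3.37) > F (15/6=2.50)
Fill: take E (19 @ 247) → take D (17 @ 141) → take 12/35 of B → 45.26; 48/48 used.
2 item(s) taken whole; one partial (take 12/35 of B).

2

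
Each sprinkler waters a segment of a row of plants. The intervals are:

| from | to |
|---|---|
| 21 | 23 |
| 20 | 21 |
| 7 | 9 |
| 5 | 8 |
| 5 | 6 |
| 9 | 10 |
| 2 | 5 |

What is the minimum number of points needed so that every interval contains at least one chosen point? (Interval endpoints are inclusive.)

3

Sort by right endpoint; whenever an interval is uncovered, place a point at its right end.
By right end: [2,5]  [5,6]  [5,8]  [7,9]  [9,10]  [20,21]  [21,23]
[2,5] uncovered → point at 5; [7,9] uncovered → point at 9; [20,21] uncovered → point at 21.
Points: 5, 9, 21 (3 total).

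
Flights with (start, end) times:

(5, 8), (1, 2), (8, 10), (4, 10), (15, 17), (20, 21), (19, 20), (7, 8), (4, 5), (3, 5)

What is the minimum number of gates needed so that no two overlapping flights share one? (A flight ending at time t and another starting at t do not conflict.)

3

The answer is the maximum number of intervals overlapping at any instant.
Events (time:±→running): 1:+→1 2:-→0 3:+→1 4:+→2 4:+→3 … peak 3.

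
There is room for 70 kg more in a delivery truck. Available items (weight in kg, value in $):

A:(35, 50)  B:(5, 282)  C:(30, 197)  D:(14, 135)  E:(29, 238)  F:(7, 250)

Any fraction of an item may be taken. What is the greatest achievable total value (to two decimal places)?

Order: B (282/5=56.40) > F (250/7=35.71) > D (135/14=9.64) > E (238/29=8.21) > C (197/30=6.57) > A (50/35=1.43)
Fill: take B (5 @ 282) → take F (7 @ 250) → take D (14 @ 135) → take E (29 @ 238) → take 15/30 of C → 98.50; 70/70 used.
Total value = 1003.50

1003.50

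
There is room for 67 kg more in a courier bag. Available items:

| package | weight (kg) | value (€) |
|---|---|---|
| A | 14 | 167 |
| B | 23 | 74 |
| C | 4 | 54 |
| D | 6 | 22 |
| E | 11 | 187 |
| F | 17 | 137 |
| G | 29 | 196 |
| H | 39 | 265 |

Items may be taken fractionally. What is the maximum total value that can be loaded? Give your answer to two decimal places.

687.69

Sort by value per unit weight and fill in that order.
Order: E (187/11=17.00) > C (54/4=13.50) > A (167/14=11.93) > F (137/17=8.06) > H (265/39=6.79) > G (196/29=6.76) > D (22/6=3.67) > B (74/23=3.22)
Fill: take E (11 @ 187) → take C (4 @ 54) → take A (14 @ 167) → take F (17 @ 137) → take 21/39 of H → 142.69; 67/67 used.
Total value = 687.69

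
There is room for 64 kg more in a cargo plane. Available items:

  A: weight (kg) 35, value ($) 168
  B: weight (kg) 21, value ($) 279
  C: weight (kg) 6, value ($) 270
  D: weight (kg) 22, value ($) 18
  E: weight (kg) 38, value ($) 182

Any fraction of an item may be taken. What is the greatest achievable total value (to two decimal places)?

Sort by value per unit weight and fill in that order.
Ratios (sorted): C 45.00, B 13.29, A 4.80, E 4.79, D 0.82
take C (6 @ 270); take B (21 @ 279); take A (35 @ 168); take 2/38 of E → 9.58. Capacity used 64/64.
Total value = 726.58

726.58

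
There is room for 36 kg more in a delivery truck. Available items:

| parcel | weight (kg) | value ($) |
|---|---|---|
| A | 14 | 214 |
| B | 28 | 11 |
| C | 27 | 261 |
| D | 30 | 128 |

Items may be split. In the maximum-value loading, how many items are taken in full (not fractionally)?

Greedy by value/weight ratio, highest first.
Order: A (214/14=15.29) > C (261/27=9.67) > D (128/30=4.27) > B (11/28=0.39)
Fill: take A (14 @ 214) → take 22/27 of C → 212.67; 36/36 used.
1 item(s) taken whole; one partial (take 22/27 of C).

1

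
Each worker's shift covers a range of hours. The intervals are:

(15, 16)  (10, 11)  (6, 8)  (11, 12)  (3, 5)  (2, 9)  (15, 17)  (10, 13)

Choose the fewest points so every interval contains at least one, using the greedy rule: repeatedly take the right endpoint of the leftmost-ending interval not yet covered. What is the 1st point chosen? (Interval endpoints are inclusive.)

5

Sorted: [3,5] [6,8] [2,9] [10,11] [11,12] [10,13] [15,16] [15,17]
{[3,5]} hit by 5; {[6,8],[2,9]} hit by 8; {[10,11],[11,12],[10,13]} hit by 11; {[15,16],[15,17]} hit by 16.
Points: 5, 8, 11, 16 (4 total).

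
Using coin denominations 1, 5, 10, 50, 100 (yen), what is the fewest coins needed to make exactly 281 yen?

7

Greedy: take as many of the largest coin as possible, then repeat with the remainder.
281 = 2×100 + 1×50 + 3×10 + 1×1
Total coins = 2 + 1 + 3 + 1 = 7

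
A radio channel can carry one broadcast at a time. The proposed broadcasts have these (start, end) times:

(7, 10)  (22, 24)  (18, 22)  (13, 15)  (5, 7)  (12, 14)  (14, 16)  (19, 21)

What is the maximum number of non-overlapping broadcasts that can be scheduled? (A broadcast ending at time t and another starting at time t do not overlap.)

6

Sort by end time and greedily take each interval whose start is ≥ the last chosen end.
By end time: (5,7), (7,10), (12,14), (13,15), (14,16), (19,21), (18,22), (22,24).
Pick (5,7); next start ≥ 7 → (7,10); next start ≥ 10 → (12,14); next start ≥ 14 → (14,16); next start ≥ 16 → (19,21); next start ≥ 21 → (22,24).
Selected 6 broadcasts.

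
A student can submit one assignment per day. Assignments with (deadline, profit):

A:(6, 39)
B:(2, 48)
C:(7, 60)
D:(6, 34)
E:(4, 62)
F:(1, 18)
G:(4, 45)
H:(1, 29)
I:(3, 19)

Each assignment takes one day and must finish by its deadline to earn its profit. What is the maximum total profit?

By profit: E(d4,62), C(d7,60), B(d2,48), G(d4,45), A(d6,39), D(d6,34), H(d1,29), I(d3,19), F(d1,18)
E→slot 4; C→slot 7; B→slot 2; G→slot 3; A→slot 6; D→slot 5; H→slot 1; I skipped; F skipped.
Profit = 29 + 48 + 45 + 62 + 34 + 39 + 60 = 317

317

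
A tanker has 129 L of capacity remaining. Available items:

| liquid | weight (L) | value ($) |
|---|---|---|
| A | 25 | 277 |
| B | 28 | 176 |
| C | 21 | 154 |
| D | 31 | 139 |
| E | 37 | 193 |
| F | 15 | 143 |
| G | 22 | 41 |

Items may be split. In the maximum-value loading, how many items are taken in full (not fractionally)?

5

Sort by value per unit weight and fill in that order.
Ratios (sorted): A 11.08, F 9.53, C 7.33, B 6.29, E 5.22, D 4.48, G 1.86
take A (25 @ 277); take F (15 @ 143); take C (21 @ 154); take B (28 @ 176); take E (37 @ 193); take 3/31 of D → 13.45. Capacity used 129/129.
5 item(s) taken whole; one partial (take 3/31 of D).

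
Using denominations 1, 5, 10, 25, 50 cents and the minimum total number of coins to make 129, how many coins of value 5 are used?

0

129 = 2×50 + 1×25 + 4×1
Count of 5: 0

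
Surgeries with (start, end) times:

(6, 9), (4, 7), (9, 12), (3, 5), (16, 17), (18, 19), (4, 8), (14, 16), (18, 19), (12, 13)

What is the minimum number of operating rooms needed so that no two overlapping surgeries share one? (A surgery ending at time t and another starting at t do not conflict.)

Count concurrent intervals with a sweep; the peak is the room count.
Events (time:±→running): 3:+→1 4:+→2 4:+→3 … peak 3.

3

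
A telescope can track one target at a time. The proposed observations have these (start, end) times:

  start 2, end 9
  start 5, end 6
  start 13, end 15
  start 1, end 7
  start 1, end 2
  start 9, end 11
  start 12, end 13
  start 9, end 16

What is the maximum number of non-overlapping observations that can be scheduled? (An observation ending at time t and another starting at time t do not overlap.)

5

Greedy by earliest finish: after sorting by end time, pick each interval compatible with the last pick.
Sorted by end: (1,2)  (5,6)  (1,7)  (2,9)  (9,11)  (12,13)  (13,15)  (9,16)
take (1,2); take (5,6); take (9,11); take (12,13); take (13,15); skip (9,16).
Selected 5 observations.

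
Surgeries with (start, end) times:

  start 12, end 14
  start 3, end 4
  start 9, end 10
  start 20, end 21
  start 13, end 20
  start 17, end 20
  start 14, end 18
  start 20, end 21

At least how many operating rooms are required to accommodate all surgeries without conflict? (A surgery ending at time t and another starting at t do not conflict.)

3

starts: [3, 9, 12, 13, 14, 17, 20, 20]
ends:   [4, 10, 14, 18, 20, 20, 21, 21]
s3→1 e4→0 s9→1 e10→0 s12→1 s13→2 e14→1 s14→2 s17→3  — peak 3.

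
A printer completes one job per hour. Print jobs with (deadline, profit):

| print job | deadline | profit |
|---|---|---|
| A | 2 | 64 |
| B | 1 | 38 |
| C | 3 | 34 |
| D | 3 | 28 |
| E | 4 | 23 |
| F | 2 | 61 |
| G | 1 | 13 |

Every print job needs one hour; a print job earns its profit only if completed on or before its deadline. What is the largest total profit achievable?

182

By profit: A(d2,64), F(d2,61), B(d1,38), C(d3,34), D(d3,28), E(d4,23), G(d1,13)
A→slot 2; F→slot 1; B skipped; C→slot 3; D skipped; E→slot 4; G skipped.
Profit = 61 + 64 + 34 + 23 = 182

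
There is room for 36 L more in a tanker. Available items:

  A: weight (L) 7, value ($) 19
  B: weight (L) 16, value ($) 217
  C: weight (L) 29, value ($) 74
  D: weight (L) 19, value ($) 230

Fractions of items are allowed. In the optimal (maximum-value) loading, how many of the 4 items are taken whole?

2

Sort by value per unit weight and fill in that order.
Ratios (sorted): B 13.56, D 12.11, A 2.71, C 2.55
take B (16 @ 217); take D (19 @ 230); take 1/7 of A → 2.71. Capacity used 36/36.
2 item(s) taken whole; one partial (take 1/7 of A).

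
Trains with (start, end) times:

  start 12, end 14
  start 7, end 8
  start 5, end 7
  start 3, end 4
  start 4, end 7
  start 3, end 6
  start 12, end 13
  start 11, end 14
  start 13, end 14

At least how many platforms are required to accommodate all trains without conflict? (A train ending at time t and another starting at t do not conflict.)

3

Events (time:±→running): 3:+→1 3:+→2 4:-→1 4:+→2 5:+→3 … peak 3.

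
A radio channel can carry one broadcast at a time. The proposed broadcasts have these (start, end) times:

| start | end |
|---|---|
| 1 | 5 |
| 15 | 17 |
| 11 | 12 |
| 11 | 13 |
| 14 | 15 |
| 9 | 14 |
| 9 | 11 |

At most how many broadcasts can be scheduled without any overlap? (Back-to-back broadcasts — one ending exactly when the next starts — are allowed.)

5

Greedy by earliest finish: after sorting by end time, pick each interval compatible with the last pick.
Sorted by end: (1,5)  (9,11)  (11,12)  (11,13)  (9,14)  (14,15)  (15,17)
take (1,5); take (9,11); take (11,12); take (14,15); take (15,17).
Selected 5 broadcasts.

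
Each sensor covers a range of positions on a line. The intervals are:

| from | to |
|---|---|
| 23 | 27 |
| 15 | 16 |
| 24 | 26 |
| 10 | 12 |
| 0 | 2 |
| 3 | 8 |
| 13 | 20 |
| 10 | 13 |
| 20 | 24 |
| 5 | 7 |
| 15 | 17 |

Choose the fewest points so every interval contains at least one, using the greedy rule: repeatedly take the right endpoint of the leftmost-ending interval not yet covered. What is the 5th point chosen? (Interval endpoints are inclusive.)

24

Sorted: [0,2] [5,7] [3,8] [10,12] [10,13] [15,16] [15,17] [13,20] [20,24] [24,26] [23,27]
{[0,2]} hit by 2; {[5,7],[3,8]} hit by 7; {[10,12],[10,13]} hit by 12; {[15,16],[15,17],[13,20]} hit by 16; {[20,24],[24,26],[23,27]} hit by 24.
Points: 2, 7, 12, 16, 24 (5 total).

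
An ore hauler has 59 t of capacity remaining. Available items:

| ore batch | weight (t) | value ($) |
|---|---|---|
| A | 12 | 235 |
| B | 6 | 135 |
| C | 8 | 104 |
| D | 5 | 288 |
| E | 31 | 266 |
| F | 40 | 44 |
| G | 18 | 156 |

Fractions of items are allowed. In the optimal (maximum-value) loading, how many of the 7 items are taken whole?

Sort by value per unit weight and fill in that order.
Ratios (sorted): D 57.60, B 22.50, A 19.58, C 13.00, G 8.67, E 8.58, F 1.10
take D (5 @ 288); take B (6 @ 135); take A (12 @ 235); take C (8 @ 104); take G (18 @ 156); take 10/31 of E → 85.81. Capacity used 59/59.
5 item(s) taken whole; one partial (take 10/31 of E).

5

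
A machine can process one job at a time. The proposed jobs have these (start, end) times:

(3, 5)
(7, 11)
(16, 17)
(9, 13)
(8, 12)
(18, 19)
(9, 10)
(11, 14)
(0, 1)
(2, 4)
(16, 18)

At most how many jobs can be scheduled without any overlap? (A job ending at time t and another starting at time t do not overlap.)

Sorted by end: (0,1)  (2,4)  (3,5)  (9,10)  (7,11)  (8,12)  (9,13)  (11,14)  (16,17)  (16,18)  (18,19)
take (0,1); take (2,4); skip (3,5); take (9,10); take (11,14); take (16,17); take (18,19).
Selected 6 jobs.

6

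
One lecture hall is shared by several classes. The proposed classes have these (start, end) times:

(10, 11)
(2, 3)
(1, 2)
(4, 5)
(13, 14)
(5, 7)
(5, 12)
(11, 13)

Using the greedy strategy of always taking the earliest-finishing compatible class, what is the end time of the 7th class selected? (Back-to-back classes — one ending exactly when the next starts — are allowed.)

14

Order by finish time; keep every interval that doesn't clash with the previous kept one.
By end time: (1,2), (2,3), (4,5), (5,7), (10,11), (5,12), (11,13), (13,14).
Pick (1,2); next start ≥ 2 → (2,3); next start ≥ 3 → (4,5); next start ≥ 5 → (5,7); next start ≥ 7 → (10,11); next start ≥ 11 → (11,13); next start ≥ 13 → (13,14).
Selected: (1,2) (2,3) (4,5) (5,7) (10,11) (11,13) (13,14)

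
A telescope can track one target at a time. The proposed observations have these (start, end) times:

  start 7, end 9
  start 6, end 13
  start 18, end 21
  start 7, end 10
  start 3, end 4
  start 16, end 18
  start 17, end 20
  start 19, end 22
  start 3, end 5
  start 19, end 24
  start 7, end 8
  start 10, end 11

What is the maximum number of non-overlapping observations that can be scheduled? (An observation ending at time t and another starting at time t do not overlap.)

5

By end time: (3,4), (3,5), (7,8), (7,9), (7,10), (10,11), (6,13), (16,18), (17,20), (18,21), (19,22), (19,24).
Pick (3,4); next start ≥ 4 → (7,8); next start ≥ 8 → (10,11); next start ≥ 11 → (16,18); next start ≥ 18 → (18,21).
Selected 5 observations.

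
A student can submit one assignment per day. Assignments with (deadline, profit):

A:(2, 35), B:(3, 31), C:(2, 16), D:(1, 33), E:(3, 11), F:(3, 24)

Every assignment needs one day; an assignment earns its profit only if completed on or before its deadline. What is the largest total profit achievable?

Take jobs in profit order; each goes to the latest open slot no later than its deadline.
Profit order: A=35 D=33 B=31 F=24 C=16 E=11
Assign: A→slot 2, D→slot 1, B→slot 3, F skipped, C skipped, E skipped.
Slots: [1:D] [2:A] [3:B]
Profit = 33 + 35 + 31 = 99

99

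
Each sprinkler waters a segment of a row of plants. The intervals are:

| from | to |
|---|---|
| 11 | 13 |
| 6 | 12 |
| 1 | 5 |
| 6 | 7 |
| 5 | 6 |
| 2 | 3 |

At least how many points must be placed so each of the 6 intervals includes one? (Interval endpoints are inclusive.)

3

Process intervals by earliest right end; each time one isn't hit yet, stab at its right endpoint.
Sorted: [2,3] [1,5] [5,6] [6,7] [6,12] [11,13]
{[2,3],[1,5]} hit by 3; {[5,6],[6,7],[6,12]} hit by 6; {[11,13]} hit by 13.
Points: 3, 6, 13 (3 total).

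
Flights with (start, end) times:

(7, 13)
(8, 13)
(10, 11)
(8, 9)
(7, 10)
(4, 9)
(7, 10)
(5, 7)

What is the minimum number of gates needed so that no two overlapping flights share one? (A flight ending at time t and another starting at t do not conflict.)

6

The answer is the maximum number of intervals overlapping at any instant.
Events (time:±→running): 4:+→1 5:+→2 7:-→1 7:+→2 7:+→3 7:+→4 8:+→5 8:+→6 … peak 6.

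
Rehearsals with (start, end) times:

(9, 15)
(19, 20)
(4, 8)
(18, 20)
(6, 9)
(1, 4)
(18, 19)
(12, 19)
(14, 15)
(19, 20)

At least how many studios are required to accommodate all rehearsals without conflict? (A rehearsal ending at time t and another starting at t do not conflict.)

3

Events (time:±→running): 1:+→1 4:-→0 4:+→1 6:+→2 8:-→1 9:-→0 9:+→1 12:+→2 14:+→3 … peak 3.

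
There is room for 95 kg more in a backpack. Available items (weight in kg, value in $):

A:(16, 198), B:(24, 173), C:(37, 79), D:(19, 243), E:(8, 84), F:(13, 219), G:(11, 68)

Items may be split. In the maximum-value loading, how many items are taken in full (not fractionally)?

6

Ratios (sorted): F 16.85, D 12.79, A 12.38, E 10.50, B 7.21, G 6.18, C 2.14
take F (13 @ 219); take D (19 @ 243); take A (16 @ 198); take E (8 @ 84); take B (24 @ 173); take G (11 @ 68); take 4/37 of C → 8.54. Capacity used 95/95.
6 item(s) taken whole; one partial (take 4/37 of C).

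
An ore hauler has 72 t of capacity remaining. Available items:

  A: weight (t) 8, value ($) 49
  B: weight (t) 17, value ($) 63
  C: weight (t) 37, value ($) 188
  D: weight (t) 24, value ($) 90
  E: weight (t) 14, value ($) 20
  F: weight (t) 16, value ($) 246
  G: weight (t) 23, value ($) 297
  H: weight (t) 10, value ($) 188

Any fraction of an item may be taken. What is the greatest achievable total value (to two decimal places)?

Order: H (188/10=18.80) > F (246/16=15.38) > G (297/23=12.91) > A (49/8=6.12) > C (188/37=5.08) > D (90/24=3.75) > B (63/17=3.71) > E (20/14=1.43)
Fill: take H (10 @ 188) → take F (16 @ 246) → take G (23 @ 297) → take A (8 @ 49) → take 15/37 of C → 76.22; 72/72 used.
Total value = 856.22

856.22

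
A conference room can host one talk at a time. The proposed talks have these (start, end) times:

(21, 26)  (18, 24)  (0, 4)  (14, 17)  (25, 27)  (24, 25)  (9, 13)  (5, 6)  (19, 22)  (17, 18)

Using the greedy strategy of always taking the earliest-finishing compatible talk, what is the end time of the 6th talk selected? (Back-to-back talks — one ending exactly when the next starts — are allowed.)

By end time: (0,4), (5,6), (9,13), (14,17), (17,18), (19,22), (18,24), (24,25), (21,26), (25,27).
Pick (0,4); next start ≥ 4 → (5,6); next start ≥ 6 → (9,13); next start ≥ 13 → (14,17); next start ≥ 17 → (17,18); next start ≥ 18 → (19,22); next start ≥ 22 → (24,25); next start ≥ 25 → (25,27).
Selected: (0,4) (5,6) (9,13) (14,17) (17,18) (19,22) (24,25) (25,27)

22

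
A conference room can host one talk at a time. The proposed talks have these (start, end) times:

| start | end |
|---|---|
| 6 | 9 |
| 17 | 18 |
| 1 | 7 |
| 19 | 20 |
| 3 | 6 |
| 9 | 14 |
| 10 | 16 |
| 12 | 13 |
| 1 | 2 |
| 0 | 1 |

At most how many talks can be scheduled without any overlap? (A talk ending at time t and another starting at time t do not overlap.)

7

By end time: (0,1), (1,2), (3,6), (1,7), (6,9), (12,13), (9,14), (10,16), (17,18), (19,20).
Pick (0,1); next start ≥ 1 → (1,2); next start ≥ 2 → (3,6); next start ≥ 6 → (6,9); next start ≥ 9 → (12,13); next start ≥ 13 → (17,18); next start ≥ 18 → (19,20).
Selected 7 talks.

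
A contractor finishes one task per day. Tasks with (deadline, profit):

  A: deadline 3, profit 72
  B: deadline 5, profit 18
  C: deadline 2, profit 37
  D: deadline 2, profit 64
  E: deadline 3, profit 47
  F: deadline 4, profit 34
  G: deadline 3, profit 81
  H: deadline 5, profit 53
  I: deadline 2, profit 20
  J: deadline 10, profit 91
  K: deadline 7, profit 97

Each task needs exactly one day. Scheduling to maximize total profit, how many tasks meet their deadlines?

7

By profit: K(d7,97), J(d10,91), G(d3,81), A(d3,72), D(d2,64), H(d5,53), E(d3,47), C(d2,37), F(d4,34), I(d2,20), B(d5,18)
K→slot 7; J→slot 10; G→slot 3; A→slot 2; D→slot 1; H→slot 5; E skipped; C skipped; F→slot 4; I skipped; B skipped.
7 of 11 scheduled.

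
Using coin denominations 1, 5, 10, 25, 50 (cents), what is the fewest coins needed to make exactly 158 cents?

Use the largest denomination that fits, subtract, and repeat.
158 − 3×50→8 − 1×5→3 − 3×1→0
Total coins = 3 + 1 + 3 = 7

7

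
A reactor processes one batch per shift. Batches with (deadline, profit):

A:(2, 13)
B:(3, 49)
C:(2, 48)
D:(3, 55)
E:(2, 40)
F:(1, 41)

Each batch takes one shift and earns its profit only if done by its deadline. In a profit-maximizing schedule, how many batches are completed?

Take jobs in profit order; each goes to the latest open slot no later than its deadline.
Profit order: D=55 B=49 C=48 F=41 E=40 A=13
Assign: D→slot 3, B→slot 2, C→slot 1, F skipped, E skipped, A skipped.
Slots: [1:C] [2:B] [3:D]
3 of 6 scheduled.

3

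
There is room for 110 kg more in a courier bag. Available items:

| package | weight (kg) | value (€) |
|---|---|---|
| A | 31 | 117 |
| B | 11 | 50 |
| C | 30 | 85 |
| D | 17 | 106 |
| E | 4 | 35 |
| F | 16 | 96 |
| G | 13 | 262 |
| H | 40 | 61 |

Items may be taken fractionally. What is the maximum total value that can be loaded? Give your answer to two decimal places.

Order: G (262/13=20.15) > E (35/4=8.75) > D (106/17=6.24) > F (96/16=6.00) > B (50/11=4.55) > A (117/31=3.77) > C (85/30=2.83) > H (61/40=1.52)
Fill: take G (13 @ 262) → take E (4 @ 35) → take D (17 @ 106) → take F (16 @ 96) → take B (11 @ 50) → take A (31 @ 117) → take 18/30 of C → 51.00; 110/110 used.
Total value = 717.00

717.00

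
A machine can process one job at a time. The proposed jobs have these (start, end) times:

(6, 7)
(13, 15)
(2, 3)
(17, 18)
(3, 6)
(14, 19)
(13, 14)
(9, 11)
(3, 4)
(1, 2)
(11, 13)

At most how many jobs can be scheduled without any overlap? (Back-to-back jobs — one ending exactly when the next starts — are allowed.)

8

By end time: (1,2), (2,3), (3,4), (3,6), (6,7), (9,11), (11,13), (13,14), (13,15), (17,18), (14,19).
Pick (1,2); next start ≥ 2 → (2,3); next start ≥ 3 → (3,4); next start ≥ 4 → (6,7); next start ≥ 7 → (9,11); next start ≥ 11 → (11,13); next start ≥ 13 → (13,14); next start ≥ 14 → (17,18).
Selected 8 jobs.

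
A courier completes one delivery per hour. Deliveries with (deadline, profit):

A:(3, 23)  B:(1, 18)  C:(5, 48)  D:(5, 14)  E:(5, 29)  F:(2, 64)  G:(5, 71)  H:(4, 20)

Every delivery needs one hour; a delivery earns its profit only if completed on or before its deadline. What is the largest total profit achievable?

By profit: G(d5,71), F(d2,64), C(d5,48), E(d5,29), A(d3,23), H(d4,20), B(d1,18), D(d5,14)
G→slot 5; F→slot 2; C→slot 4; E→slot 3; A→slot 1; H skipped; B skipped; D skipped.
Profit = 23 + 64 + 29 + 48 + 71 = 235

235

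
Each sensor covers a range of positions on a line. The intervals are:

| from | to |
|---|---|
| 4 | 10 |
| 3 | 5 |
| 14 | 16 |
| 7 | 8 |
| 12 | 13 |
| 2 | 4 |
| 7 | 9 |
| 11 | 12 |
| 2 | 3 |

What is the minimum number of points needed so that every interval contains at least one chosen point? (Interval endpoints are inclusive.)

4

Sorted: [2,3] [2,4] [3,5] [7,8] [7,9] [4,10] [11,12] [12,13] [14,16]
{[2,3],[2,4],[3,5]} hit by 3; {[7,8],[7,9],[4,10]} hit by 8; {[11,12],[12,13]} hit by 12; {[14,16]} hit by 16.
Points: 3, 8, 12, 16 (4 total).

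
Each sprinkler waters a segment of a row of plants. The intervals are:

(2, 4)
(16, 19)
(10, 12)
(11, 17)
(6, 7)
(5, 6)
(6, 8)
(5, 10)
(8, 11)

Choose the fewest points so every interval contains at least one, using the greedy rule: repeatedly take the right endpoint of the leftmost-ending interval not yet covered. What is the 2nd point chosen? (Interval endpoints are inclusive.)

6

Process intervals by earliest right end; each time one isn't hit yet, stab at its right endpoint.
Sorted: [2,4] [5,6] [6,7] [6,8] [5,10] [8,11] [10,12] [11,17] [16,19]
{[2,4]} hit by 4; {[5,6],[6,7],[6,8],[5,10]} hit by 6; {[8,11],[10,12],[11,17]} hit by 11; {[16,19]} hit by 19.
Points: 4, 6, 11, 19 (4 total).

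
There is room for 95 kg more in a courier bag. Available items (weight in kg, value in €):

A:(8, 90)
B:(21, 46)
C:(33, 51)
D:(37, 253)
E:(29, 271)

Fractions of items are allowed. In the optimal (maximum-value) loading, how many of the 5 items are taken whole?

Greedy by value/weight ratio, highest first.
Order: A (90/8=11.25) > E (271/29=9.34) > D (253/37=6.84) > B (46/21=2.19) > C (51/33=1.55)
Fill: take A (8 @ 90) → take E (29 @ 271) → take D (37 @ 253) → take B (21 @ 46); 95/95 used.
4 item(s) taken whole.

4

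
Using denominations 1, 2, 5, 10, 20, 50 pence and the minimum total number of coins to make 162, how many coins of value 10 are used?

Use the largest denomination that fits, subtract, and repeat.
162 − 3×50→12 − 1×10→2 − 1×2→0
Count of 10: 1

1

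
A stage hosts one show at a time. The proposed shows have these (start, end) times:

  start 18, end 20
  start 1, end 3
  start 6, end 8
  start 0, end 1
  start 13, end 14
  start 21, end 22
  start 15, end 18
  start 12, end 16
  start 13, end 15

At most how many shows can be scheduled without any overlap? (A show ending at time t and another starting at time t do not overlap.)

Order by finish time; keep every interval that doesn't clash with the previous kept one.
By end time: (0,1), (1,3), (6,8), (13,14), (13,15), (12,16), (15,18), (18,20), (21,22).
Pick (0,1); next start ≥ 1 → (1,3); next start ≥ 3 → (6,8); next start ≥ 8 → (13,14); next start ≥ 14 → (15,18); next start ≥ 18 → (18,20); next start ≥ 20 → (21,22).
Selected 7 shows.

7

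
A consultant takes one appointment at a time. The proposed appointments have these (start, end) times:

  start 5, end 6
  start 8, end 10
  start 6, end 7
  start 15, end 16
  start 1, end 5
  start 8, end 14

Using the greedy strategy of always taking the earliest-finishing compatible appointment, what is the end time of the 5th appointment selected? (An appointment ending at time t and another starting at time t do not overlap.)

16

Greedy by earliest finish: after sorting by end time, pick each interval compatible with the last pick.
Sorted by end: (1,5)  (5,6)  (6,7)  (8,10)  (8,14)  (15,16)
take (1,5); take (5,6); take (6,7); take (8,10); skip (8,14); take (15,16).
Selected: (1,5) (5,6) (6,7) (8,10) (15,16)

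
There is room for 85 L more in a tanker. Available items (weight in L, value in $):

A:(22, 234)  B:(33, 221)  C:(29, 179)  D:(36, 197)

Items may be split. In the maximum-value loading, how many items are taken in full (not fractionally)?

Greedy by value/weight ratio, highest first.
Order: A (234/22=10.64) > B (221/33=6.70) > C (179/29=6.17) > D (197/36=5.47)
Fill: take A (22 @ 234) → take B (33 @ 221) → take C (29 @ 179) → take 1/36 of D → 5.47; 85/85 used.
3 item(s) taken whole; one partial (take 1/36 of D).

3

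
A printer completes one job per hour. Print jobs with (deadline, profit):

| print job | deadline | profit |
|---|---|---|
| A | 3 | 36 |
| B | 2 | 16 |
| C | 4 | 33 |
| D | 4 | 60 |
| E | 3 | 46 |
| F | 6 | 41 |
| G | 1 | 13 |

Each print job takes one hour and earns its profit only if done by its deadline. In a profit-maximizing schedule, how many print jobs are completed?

5

Sort by profit descending; place each in the latest free slot ≤ its deadline.
By profit: D(d4,60), E(d3,46), F(d6,41), A(d3,36), C(d4,33), B(d2,16), G(d1,13)
D→slot 4; E→slot 3; F→slot 6; A→slot 2; C→slot 1; B skipped; G skipped.
5 of 7 scheduled.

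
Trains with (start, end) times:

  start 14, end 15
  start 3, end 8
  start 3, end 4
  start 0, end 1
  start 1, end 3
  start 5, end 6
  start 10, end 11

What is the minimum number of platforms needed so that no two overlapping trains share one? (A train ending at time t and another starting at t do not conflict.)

2

The answer is the maximum number of intervals overlapping at any instant.
starts: [0, 1, 3, 3, 5, 10, 14]
ends:   [1, 3, 4, 6, 8, 11, 15]
s0→1 e1→0 s1→1 e3→0 s3→1 s3→2  — peak 2.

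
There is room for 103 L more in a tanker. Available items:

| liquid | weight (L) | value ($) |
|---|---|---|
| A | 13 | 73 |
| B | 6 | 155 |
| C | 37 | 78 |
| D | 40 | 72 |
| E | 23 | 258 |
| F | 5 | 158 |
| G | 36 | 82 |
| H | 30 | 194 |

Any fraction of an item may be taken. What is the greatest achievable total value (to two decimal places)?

Sort by value per unit weight and fill in that order.
Order: F (158/5=31.60) > B (155/6=25.83) > E (258/23=11.22) > H (194/30=6.47) > A (73/13=5.62) > G (82/36=2.28) > C (78/37=2.11) > D (72/40=1.80)
Fill: take F (5 @ 158) → take B (6 @ 155) → take E (23 @ 258) → take H (30 @ 194) → take A (13 @ 73) → take 26/36 of G → 59.22; 103/103 used.
Total value = 897.22

897.22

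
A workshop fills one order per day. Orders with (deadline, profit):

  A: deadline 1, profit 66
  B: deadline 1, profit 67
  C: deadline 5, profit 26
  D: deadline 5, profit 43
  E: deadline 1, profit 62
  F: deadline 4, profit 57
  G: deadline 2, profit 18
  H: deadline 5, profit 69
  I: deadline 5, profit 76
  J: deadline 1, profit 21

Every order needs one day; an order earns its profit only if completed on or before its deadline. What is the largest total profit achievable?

312

Profit order: I=76 H=69 B=67 A=66 E=62 F=57 D=43 C=26 J=21 G=18
Assign: I→slot 5, H→slot 4, B→slot 1, A skipped, E skipped, F→slot 3, D→slot 2, C skipped, J skipped, G skipped.
Slots: [1:B] [2:D] [3:F] [4:H] [5:I]
Profit = 67 + 43 + 57 + 69 + 76 = 312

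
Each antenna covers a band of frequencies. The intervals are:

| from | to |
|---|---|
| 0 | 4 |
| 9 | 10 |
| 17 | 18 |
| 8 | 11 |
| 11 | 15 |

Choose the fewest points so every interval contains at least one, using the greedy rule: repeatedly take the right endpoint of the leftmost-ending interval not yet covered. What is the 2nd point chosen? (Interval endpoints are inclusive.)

Sort by right endpoint; whenever an interval is uncovered, place a point at its right end.
By right end: [0,4]  [9,10]  [8,11]  [11,15]  [17,18]
[0,4] uncovered → point at 4; [9,10] uncovered → point at 10; [11,15] uncovered → point at 15; [17,18] uncovered → point at 18.
Points: 4, 10, 15, 18 (4 total).

10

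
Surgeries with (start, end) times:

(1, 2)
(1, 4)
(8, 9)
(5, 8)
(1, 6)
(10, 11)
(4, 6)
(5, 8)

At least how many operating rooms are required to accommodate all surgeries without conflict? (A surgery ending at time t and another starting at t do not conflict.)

4

The answer is the maximum number of intervals overlapping at any instant.
starts: [1, 1, 1, 4, 5, 5, 8, 10]
ends:   [2, 4, 6, 6, 8, 8, 9, 11]
s1→1 s1→2 s1→3 e2→2 e4→1 s4→2 s5→3 s5→4  — peak 4.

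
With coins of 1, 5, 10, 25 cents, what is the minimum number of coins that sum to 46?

4

Greedy: take as many of the largest coin as possible, then repeat with the remainder.
46 − 1×25→21 − 2×10→1 − 1×1→0
Total coins = 1 + 2 + 1 = 4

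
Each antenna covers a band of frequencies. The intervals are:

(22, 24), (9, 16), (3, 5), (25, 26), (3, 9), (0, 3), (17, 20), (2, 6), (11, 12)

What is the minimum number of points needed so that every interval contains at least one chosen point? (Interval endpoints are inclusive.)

Sort by right endpoint; whenever an interval is uncovered, place a point at its right end.
Sorted: [0,3] [3,5] [2,6] [3,9] [11,12] [9,16] [17,20] [22,24] [25,26]
{[0,3],[3,5],[2,6],[3,9]} hit by 3; {[11,12],[9,16]} hit by 12; {[17,20]} hit by 20; {[22,24]} hit by 24; {[25,26]} hit by 26.
Points: 3, 12, 20, 24, 26 (5 total).

5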